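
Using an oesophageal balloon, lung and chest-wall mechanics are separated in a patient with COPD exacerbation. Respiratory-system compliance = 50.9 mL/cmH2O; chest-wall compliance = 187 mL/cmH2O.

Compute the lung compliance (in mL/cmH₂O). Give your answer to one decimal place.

69.9

1/CL = 1/Crs − 1/Ccw.
1/CL = 1/50.9 − 1/187 = 0.0143.
CL = 69.93 mL/cmH2O.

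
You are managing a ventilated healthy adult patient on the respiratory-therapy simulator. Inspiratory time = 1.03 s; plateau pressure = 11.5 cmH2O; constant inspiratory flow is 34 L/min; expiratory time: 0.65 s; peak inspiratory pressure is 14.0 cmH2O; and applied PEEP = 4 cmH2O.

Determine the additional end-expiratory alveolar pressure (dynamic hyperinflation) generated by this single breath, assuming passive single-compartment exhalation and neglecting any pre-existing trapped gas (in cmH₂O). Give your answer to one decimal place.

Flow: 34 L/min ÷ 60 = 0.5667 L/s.
Vt = flow × Ti = 0.5667 L/s × 1.03 s × 1000 mL/L = 583.7 mL.
R = (PIP − Pplat)/V̇ = (14.0 − 11.5) / 0.5667 = 2.5/0.5667 = 4.412 cmH2O·s/L.
C = Vt/(Pplat − PEEP) = 583.7 / (11.5 − 4) = 583.7/7.5 = 77.827 mL/cmH2O.
τ = R × C = 4.412 × 0.07783 L/cmH2O = 0.3434 s.
Fraction remaining = e^(−Te/τ) = e^(−0.65/0.3434) = 0.1506; trapped volume = 583.7 × 0.1506 = 87.905 mL.
Additional alveolar pressure from trapping ≈ V_trapped / C = 87.905 / 77.827 = 1.129 cmH2O.

1.1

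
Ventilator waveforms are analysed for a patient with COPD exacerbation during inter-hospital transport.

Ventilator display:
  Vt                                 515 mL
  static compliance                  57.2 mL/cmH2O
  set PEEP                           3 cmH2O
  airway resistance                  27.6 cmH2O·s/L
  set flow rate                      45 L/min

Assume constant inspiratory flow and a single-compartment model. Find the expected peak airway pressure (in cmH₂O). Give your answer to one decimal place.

32.7

Flow: 45 L/min ÷ 60 = 0.75 L/s.
Equation of motion (constant flow): PIP = Vt/C + R·V̇ + PEEP.
PIP = 515/57.2 + 27.6×0.75 + 3 = 9.003 + 20.7 + 3 = 32.703 cmH2O.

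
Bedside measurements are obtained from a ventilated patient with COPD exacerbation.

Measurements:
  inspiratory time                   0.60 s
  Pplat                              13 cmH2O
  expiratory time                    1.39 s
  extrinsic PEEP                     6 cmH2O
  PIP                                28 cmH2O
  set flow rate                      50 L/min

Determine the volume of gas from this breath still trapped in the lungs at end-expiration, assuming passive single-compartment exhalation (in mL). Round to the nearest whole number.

170

Flow: 50 L/min ÷ 60 = 0.8333 L/s.
Vt = flow × Ti = 0.8333 L/s × 0.60 s × 1000 mL/L = 499.98 mL.
R = (PIP − Pplat)/V̇ = (28 − 13) / 0.8333 = 15.0/0.8333 = 18.001 cmH2O·s/L.
C = Vt/(Pplat − PEEP) = 499.98 / (13 − 6) = 499.98/7.0 = 71.426 mL/cmH2O.
τ = R × C = 18.001 × 0.07143 L/cmH2O = 1.286 s.
Fraction remaining = e^(−Te/τ) = e^(−1.39/1.286) = 0.3393.
Trapped volume = 499.98 × 0.3393 = 169.64 mL.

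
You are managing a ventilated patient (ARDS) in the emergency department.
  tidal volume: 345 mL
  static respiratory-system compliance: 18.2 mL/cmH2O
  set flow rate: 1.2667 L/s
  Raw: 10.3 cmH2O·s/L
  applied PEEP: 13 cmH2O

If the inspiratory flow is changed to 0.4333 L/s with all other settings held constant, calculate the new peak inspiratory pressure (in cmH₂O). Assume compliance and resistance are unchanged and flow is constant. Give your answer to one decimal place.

PIP = Vt/C + R·V̇ + PEEP (constant-flow equation of motion).
Only the resistive term changes: ΔPIP = R × ΔV̇ = 10.3 × (0.4333 − 1.2667) = 10.3 × -0.8334 = -8.584 cmH2O.
Original PIP = 345/18.2 + 10.3×1.2667 + 13 = 45.003 cmH2O; new PIP = 45.003 + (-8.584) = 36.419 cmH2O.

36.4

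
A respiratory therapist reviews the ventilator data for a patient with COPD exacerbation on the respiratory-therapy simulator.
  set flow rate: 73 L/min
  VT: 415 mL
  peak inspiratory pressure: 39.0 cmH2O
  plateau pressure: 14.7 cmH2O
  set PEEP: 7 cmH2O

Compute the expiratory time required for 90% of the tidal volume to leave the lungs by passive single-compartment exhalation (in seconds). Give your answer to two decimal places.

2.48

Flow: 73 L/min ÷ 60 = 1.2167 L/s.
R = (PIP − Pplat)/V̇ = (39.0 − 14.7) / 1.2167 = 24.3/1.2167 = 19.972 cmH2O·s/L.
C = Vt/(Pplat − PEEP) = 415.0 / (14.7 − 7) = 415.0/7.7 = 53.896 mL/cmH2O.
τ = R × C = 19.972 × 0.0539 L/cmH2O = 1.076 s.
t = −τ·ln(1 − 0.90) = −1.076·ln(0.1) = 2.478 s.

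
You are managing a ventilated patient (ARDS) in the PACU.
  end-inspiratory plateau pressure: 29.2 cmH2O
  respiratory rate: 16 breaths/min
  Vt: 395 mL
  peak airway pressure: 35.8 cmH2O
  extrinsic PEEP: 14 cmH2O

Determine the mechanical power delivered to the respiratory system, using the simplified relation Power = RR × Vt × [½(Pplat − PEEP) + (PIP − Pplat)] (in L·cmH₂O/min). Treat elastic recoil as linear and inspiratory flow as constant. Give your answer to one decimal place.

Per-breath work = Vt × [½(Pplat−PEEP) + (PIP−Pplat)] = 0.395 × [0.5×15.2 + 6.6] = 0.395 × 14.2 = 5.609 L·cmH2O.
Power = 16 × 5.609 = 89.744 L·cmH2O/min.

89.7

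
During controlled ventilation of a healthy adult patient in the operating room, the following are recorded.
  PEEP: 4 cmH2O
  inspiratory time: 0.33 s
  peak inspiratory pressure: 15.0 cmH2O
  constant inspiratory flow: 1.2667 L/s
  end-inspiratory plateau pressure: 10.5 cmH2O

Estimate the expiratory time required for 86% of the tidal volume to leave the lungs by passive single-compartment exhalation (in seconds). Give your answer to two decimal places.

0.45

Vt = flow × Ti = 1.2667 L/s × 0.33 s × 1000 mL/L = 418.01 mL.
R = (PIP − Pplat)/V̇ = (15.0 − 10.5) / 1.2667 = 4.5/1.2667 = 3.553 cmH2O·s/L.
C = Vt/(Pplat − PEEP) = 418.01 / (10.5 − 4) = 418.01/6.5 = 64.309 mL/cmH2O.
τ = R × C = 3.553 × 0.06431 L/cmH2O = 0.2285 s.
t = −τ·ln(1 − 0.86) = −0.2285·ln(0.14) = 0.4493 s.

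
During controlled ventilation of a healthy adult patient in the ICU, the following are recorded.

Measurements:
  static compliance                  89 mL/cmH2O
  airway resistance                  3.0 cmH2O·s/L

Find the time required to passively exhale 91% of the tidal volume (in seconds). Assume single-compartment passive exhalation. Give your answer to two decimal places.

0.64

τ = R × C = 3.0 × 89 mL/cmH2O = 3.0 × 0.089 L/cmH2O = 0.267 s.
Exhaled fraction f = 1 − e^(−t/τ) → t = −τ·ln(1 − f) = −0.267·ln(0.09) = 0.6429 s.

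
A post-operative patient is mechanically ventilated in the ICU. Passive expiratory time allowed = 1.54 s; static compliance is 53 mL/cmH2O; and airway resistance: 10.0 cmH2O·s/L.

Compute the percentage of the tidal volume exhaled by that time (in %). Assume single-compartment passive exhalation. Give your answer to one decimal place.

94.5

τ = R × C = 10.0 × 53 mL/cmH2O = 10.0 × 0.053 L/cmH2O = 0.53 s.
Passive exhalation: V(t)/V₀ = e^(−t/τ) = e^(−1.54/0.53) = 0.05471.
Fraction exhaled = 1 − 0.05471 = 0.9453 → 94.53%.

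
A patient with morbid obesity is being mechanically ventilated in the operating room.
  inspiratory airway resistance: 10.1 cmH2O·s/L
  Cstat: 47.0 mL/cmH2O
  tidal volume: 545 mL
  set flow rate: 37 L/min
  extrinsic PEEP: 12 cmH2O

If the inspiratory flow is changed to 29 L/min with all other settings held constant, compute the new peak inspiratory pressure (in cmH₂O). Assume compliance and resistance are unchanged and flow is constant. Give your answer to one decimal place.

28.5

Flow: 37 L/min ÷ 60 = 0.6167 L/s.
New flow: 29 L/min ÷ 60 = 0.4833 L/s.
PIP = Vt/C + R·V̇ + PEEP (constant-flow equation of motion).
Only the resistive term changes: ΔPIP = R × ΔV̇ = 10.1 × (0.4833 − 0.6167) = 10.1 × -0.1334 = -1.347 cmH2O.
Original PIP = 545/47.0 + 10.1×0.6167 + 12 = 29.824 cmH2O; new PIP = 29.824 + (-1.347) = 28.477 cmH2O.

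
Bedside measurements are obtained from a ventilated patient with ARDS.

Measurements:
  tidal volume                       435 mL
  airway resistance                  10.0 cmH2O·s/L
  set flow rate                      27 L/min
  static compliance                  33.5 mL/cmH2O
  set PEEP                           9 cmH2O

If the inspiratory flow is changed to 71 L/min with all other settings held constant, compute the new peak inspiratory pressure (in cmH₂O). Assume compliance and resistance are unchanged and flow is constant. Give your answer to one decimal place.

Flow: 27 L/min ÷ 60 = 0.45 L/s.
New flow: 71 L/min ÷ 60 = 1.1833 L/s.
PIP = Vt/C + R·V̇ + PEEP (constant-flow equation of motion).
Only the resistive term changes: ΔPIP = R × ΔV̇ = 10.0 × (1.1833 − 0.45) = 10.0 × 0.7333 = 7.333 cmH2O.
Original PIP = 435/33.5 + 10.0×0.45 + 9 = 26.485 cmH2O; new PIP = 26.485 + (7.333) = 33.818 cmH2O.

33.8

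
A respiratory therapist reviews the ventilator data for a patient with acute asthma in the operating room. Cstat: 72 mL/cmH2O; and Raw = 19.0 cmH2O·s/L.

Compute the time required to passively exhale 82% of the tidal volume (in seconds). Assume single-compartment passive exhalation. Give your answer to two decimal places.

2.35

τ = R × C = 19.0 × 72 mL/cmH2O = 19.0 × 0.072 L/cmH2O = 1.368 s.
Exhaled fraction f = 1 − e^(−t/τ) → t = −τ·ln(1 − f) = −1.368·ln(0.18) = 2.346 s.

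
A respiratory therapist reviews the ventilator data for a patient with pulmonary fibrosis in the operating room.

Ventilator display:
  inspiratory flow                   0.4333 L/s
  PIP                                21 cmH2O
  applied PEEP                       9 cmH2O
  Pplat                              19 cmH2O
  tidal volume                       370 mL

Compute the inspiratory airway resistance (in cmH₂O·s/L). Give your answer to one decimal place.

4.6

Raw = (PIP − Pplat) / flow = (21 − 19) / 0.4333 = 2.0 / 0.4333 = 4.616 cmH2O·s/L.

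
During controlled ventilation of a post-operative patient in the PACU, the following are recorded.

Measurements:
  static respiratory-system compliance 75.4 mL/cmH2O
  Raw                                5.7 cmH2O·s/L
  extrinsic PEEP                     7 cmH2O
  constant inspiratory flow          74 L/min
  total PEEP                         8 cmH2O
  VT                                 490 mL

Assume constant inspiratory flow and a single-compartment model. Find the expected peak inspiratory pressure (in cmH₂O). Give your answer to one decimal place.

21.5

Flow: 74 L/min ÷ 60 = 1.2333 L/s.
Total PEEP = 8 cmH2O (set 7 + intrinsic 1); this is the baseline alveolar pressure.
Equation of motion (constant flow): PIP = Vt/C + R·V̇ + PEEP.
PIP = 490/75.4 + 5.7×1.2333 + 8 = 6.499 + 7.03 + 8 = 21.529 cmH2O.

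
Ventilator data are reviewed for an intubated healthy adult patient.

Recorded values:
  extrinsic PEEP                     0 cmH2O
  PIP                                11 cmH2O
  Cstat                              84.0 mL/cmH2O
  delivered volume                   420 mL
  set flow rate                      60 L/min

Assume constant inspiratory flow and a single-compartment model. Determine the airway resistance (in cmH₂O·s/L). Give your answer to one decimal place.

6.0

Flow: 60 L/min ÷ 60 = 1 L/s.
Equation of motion (constant flow): PIP = Vt/C + R·V̇ + PEEP.
R·V̇ = PIP − Vt/C − PEEP = 11 − 420/84.0 − 0 = 11 − 5.0 − 0 = 6.0 cmH2O.
R = 6.0 / 1 = 6.0 cmH2O·s/L.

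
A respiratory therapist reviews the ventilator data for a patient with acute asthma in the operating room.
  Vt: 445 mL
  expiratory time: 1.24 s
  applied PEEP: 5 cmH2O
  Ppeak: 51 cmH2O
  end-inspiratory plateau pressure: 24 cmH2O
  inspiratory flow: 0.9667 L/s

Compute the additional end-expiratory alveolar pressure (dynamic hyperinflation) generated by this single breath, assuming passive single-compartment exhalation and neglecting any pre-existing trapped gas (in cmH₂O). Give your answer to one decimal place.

2.9

R = (PIP − Pplat)/V̇ = (51 − 24) / 0.9667 = 27.0/0.9667 = 27.93 cmH2O·s/L.
C = Vt/(Pplat − PEEP) = 445.0 / (24 − 5) = 445.0/19.0 = 23.421 mL/cmH2O.
τ = R × C = 27.93 × 0.02342 L/cmH2O = 0.6541 s.
Fraction remaining = e^(−Te/τ) = e^(−1.24/0.6541) = 0.1502; trapped volume = 445.0 × 0.1502 = 66.839 mL.
Additional alveolar pressure from trapping ≈ V_trapped / C = 66.839 / 23.421 = 2.854 cmH2O.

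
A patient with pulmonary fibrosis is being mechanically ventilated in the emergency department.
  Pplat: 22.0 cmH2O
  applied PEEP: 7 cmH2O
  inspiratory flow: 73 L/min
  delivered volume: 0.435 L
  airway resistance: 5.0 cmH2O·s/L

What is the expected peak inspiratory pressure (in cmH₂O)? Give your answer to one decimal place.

Flow: 73 L/min ÷ 60 = 1.2167 L/s.
PIP = Pplat + Raw × flow = 22.0 + 5.0 × 1.2167 = 22.0 + 6.084 = 28.084 cmH2O.

28.1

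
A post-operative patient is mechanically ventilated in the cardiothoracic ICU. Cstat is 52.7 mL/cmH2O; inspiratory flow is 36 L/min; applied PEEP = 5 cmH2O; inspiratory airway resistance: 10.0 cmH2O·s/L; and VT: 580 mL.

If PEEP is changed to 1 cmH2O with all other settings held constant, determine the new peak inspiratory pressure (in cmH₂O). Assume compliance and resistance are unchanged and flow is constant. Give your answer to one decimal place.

Flow: 36 L/min ÷ 60 = 0.6 L/s.
PIP = Vt/C + R·V̇ + PEEP (constant-flow equation of motion).
Only the baseline term changes: ΔPIP = ΔPEEP = 1 − 5 = -4.0 cmH2O.
Original PIP = 580/52.7 + 10.0×0.6 + 5 = 22.006 cmH2O; new PIP = 22.006 + (-4.0) = 18.006 cmH2O.

18.0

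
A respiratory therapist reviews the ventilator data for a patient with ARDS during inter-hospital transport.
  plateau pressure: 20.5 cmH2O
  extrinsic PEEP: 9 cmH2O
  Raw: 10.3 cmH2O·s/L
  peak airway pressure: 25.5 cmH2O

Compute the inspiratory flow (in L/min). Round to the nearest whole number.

29

flow = (PIP − Pplat) / Raw = (25.5 − 20.5) / 10.3 = 0.4854 L/s × 60 = 29.124 L/min.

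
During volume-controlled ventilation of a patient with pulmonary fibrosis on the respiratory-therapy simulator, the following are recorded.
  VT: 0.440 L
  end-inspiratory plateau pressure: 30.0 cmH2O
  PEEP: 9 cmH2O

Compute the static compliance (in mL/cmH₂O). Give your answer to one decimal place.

21.0

Cstat = Vt / (Pplat − PEEP) = 440 / (30.0 − 9) = 440 / 21.0 = 20.952 mL/cmH2O.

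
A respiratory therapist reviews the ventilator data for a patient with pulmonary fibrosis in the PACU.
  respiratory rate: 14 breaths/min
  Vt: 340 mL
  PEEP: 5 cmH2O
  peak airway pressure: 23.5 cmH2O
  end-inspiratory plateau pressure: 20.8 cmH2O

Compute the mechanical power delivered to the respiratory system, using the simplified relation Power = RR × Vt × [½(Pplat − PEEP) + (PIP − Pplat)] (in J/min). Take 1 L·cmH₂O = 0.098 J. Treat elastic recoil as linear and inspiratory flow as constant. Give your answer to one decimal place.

4.9

Per-breath work = Vt × [½(Pplat−PEEP) + (PIP−Pplat)] = 0.340 × [0.5×15.8 + 2.7] = 0.340 × 10.6 = 3.604 L·cmH2O.
Power = 14 × 3.604 = 50.456 L·cmH2O/min.
× 0.098 J/(L·cmH2O) → 4.945 J/min.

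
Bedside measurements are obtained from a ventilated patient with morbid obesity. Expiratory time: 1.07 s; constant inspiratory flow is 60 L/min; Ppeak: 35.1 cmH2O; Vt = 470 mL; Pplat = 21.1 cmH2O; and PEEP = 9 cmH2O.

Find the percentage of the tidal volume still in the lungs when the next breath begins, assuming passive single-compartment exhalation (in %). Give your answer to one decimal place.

14.0

Flow: 60 L/min ÷ 60 = 1 L/s.
R = (PIP − Pplat)/V̇ = (35.1 − 21.1) / 1 = 14.0/1 = 14.0 cmH2O·s/L.
C = Vt/(Pplat − PEEP) = 470.0 / (21.1 − 9) = 470.0/12.1 = 38.843 mL/cmH2O.
τ = R × C = 14.0 × 0.03884 L/cmH2O = 0.5438 s.
Fraction remaining at end-expiration = e^(−Te/τ) = e^(−1.07/0.5438) = 0.1398 → 13.98%.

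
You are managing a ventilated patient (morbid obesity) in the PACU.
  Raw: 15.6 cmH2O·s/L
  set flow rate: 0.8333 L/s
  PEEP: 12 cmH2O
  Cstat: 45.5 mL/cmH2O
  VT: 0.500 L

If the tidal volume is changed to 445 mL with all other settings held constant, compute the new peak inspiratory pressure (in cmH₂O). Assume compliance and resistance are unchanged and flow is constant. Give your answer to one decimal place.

34.8

PIP = Vt/C + R·V̇ + PEEP (constant-flow equation of motion).
Only the elastic term changes: ΔPIP = ΔVt / C = (445 − 500) / 45.5 = -1.209 cmH2O.
Original PIP = 500/45.5 + 15.6×0.8333 + 12 = 35.988 cmH2O; new PIP = 35.988 + (-1.209) = 34.779 cmH2O.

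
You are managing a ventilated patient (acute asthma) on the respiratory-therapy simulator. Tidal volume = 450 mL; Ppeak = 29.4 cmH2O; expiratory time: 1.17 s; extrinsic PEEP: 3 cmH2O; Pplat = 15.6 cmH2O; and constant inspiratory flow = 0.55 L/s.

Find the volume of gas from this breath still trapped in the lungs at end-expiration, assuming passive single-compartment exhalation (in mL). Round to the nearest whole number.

R = (PIP − Pplat)/V̇ = (29.4 − 15.6) / 0.55 = 13.8/0.55 = 25.091 cmH2O·s/L.
C = Vt/(Pplat − PEEP) = 450.0 / (15.6 − 3) = 450.0/12.6 = 35.714 mL/cmH2O.
τ = R × C = 25.091 × 0.03571 L/cmH2O = 0.896 s.
Fraction remaining = e^(−Te/τ) = e^(−1.17/0.896) = 0.271.
Trapped volume = 450.0 × 0.271 = 121.95 mL.

122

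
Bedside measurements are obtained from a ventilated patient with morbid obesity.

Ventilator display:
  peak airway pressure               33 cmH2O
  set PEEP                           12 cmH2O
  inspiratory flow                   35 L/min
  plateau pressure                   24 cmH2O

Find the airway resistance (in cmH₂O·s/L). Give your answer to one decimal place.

Flow: 35 L/min ÷ 60 = 0.5833 L/s.
Raw = (PIP − Pplat) / flow = (33 − 24) / 0.5833 = 9.0 / 0.5833 = 15.429 cmH2O·s/L.

15.4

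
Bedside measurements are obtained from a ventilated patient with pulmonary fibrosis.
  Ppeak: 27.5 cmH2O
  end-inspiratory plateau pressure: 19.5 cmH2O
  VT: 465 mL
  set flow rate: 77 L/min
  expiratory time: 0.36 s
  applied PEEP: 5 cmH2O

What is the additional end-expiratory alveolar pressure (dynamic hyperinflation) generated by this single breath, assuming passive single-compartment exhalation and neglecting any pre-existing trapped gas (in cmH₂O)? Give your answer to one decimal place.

Flow: 77 L/min ÷ 60 = 1.2833 L/s.
R = (PIP − Pplat)/V̇ = (27.5 − 19.5) / 1.2833 = 8.0/1.2833 = 6.234 cmH2O·s/L.
C = Vt/(Pplat − PEEP) = 465.0 / (19.5 − 5) = 465.0/14.5 = 32.069 mL/cmH2O.
τ = R × C = 6.234 × 0.03207 L/cmH2O = 0.1999 s.
Fraction remaining = e^(−Te/τ) = e^(−0.36/0.1999) = 0.1652; trapped volume = 465.0 × 0.1652 = 76.818 mL.
Additional alveolar pressure from trapping ≈ V_trapped / C = 76.818 / 32.069 = 2.395 cmH2O.

2.4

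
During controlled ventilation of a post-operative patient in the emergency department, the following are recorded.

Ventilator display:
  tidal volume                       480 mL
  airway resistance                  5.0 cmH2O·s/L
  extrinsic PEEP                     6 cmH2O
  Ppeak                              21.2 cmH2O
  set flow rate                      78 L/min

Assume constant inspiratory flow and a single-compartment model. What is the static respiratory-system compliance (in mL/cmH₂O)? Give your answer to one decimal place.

Flow: 78 L/min ÷ 60 = 1.3 L/s.
Equation of motion (constant flow): PIP = Vt/C + R·V̇ + PEEP.
Vt/C = PIP − R·V̇ − PEEP = 21.2 − 5.0×1.3 − 6 = 21.2 − 6.5 − 6 = 8.7 cmH2O.
C = Vt / 8.7 = 480 / 8.7 = 55.172 mL/cmH2O.

55.2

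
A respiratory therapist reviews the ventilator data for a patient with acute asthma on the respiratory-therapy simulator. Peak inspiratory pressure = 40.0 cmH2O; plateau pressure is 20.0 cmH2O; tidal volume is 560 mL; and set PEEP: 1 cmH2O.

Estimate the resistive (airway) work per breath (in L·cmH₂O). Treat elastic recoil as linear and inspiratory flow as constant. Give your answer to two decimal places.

With constant inspiratory flow the resistive pressure is constant at PIP − Pplat = 40.0 − 20.0 = 20.0 cmH2O, so resistive work = 20.0 × 0.560 = 11.2 L·cmH2O.

11.20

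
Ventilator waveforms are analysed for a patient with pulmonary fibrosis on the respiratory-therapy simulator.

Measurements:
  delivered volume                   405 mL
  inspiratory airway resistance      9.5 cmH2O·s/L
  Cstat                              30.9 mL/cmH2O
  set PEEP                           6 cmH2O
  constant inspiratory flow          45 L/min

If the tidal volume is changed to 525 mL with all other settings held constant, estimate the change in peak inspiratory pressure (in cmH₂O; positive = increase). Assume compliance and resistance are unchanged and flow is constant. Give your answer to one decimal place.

3.9

PIP = Vt/C + R·V̇ + PEEP (constant-flow equation of motion).
Only the elastic term changes: ΔPIP = ΔVt / C = (525 − 405) / 30.9 = 3.883 cmH2O.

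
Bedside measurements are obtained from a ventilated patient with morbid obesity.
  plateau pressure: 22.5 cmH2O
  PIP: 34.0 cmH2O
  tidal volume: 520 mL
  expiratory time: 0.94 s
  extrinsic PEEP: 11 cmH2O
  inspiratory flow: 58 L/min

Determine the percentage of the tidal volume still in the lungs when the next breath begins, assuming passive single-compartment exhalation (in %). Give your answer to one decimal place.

Flow: 58 L/min ÷ 60 = 0.9667 L/s.
R = (PIP − Pplat)/V̇ = (34.0 − 22.5) / 0.9667 = 11.5/0.9667 = 11.896 cmH2O·s/L.
C = Vt/(Pplat − PEEP) = 520.0 / (22.5 − 11) = 520.0/11.5 = 45.217 mL/cmH2O.
τ = R × C = 11.896 × 0.04522 L/cmH2O = 0.5379 s.
Fraction remaining at end-expiration = e^(−Te/τ) = e^(−0.94/0.5379) = 0.1742 → 17.42%.

17.4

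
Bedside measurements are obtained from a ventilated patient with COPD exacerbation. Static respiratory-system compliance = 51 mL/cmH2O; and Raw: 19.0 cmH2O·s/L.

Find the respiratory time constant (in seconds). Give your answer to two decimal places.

0.97

τ = R × C = 19.0 × 51 mL/cmH2O = 19.0 × 0.051 L/cmH2O = 0.969 s.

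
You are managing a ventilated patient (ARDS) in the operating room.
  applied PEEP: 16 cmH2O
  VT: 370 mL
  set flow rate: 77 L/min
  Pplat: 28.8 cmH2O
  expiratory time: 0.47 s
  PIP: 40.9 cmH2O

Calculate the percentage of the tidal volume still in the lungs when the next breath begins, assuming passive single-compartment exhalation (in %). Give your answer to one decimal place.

17.8

Flow: 77 L/min ÷ 60 = 1.2833 L/s.
R = (PIP − Pplat)/V̇ = (40.9 − 28.8) / 1.2833 = 12.1/1.2833 = 9.429 cmH2O·s/L.
C = Vt/(Pplat − PEEP) = 370.0 / (28.8 − 16) = 370.0/12.8 = 28.906 mL/cmH2O.
τ = R × C = 9.429 × 0.02891 L/cmH2O = 0.2726 s.
Fraction remaining at end-expiration = e^(−Te/τ) = e^(−0.47/0.2726) = 0.1783 → 17.83%.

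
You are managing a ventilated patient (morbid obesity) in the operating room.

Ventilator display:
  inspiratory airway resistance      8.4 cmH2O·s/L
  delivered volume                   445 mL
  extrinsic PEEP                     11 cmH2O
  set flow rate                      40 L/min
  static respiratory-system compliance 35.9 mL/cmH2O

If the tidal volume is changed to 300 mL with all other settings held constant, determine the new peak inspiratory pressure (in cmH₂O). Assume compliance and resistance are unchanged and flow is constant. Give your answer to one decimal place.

25.0

Flow: 40 L/min ÷ 60 = 0.6667 L/s.
PIP = Vt/C + R·V̇ + PEEP (constant-flow equation of motion).
Only the elastic term changes: ΔPIP = ΔVt / C = (300 − 445) / 35.9 = -4.039 cmH2O.
Original PIP = 445/35.9 + 8.4×0.6667 + 11 = 28.996 cmH2O; new PIP = 28.996 + (-4.039) = 24.957 cmH2O.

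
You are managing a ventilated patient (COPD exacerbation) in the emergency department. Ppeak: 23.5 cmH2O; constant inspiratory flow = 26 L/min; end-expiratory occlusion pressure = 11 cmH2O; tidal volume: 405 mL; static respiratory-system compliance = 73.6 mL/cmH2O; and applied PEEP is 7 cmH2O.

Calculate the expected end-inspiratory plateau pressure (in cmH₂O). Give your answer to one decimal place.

16.5

End-expiratory occlusion gives total PEEP = 11 cmH2O (intrinsic PEEP = 11 − 7 = 4). Use total PEEP for the elastic gradient.
Pplat = PEEPtotal + Vt / Cstat = 11 + 405 / 73.6 = 11 + 5.503 = 16.503 cmH2O.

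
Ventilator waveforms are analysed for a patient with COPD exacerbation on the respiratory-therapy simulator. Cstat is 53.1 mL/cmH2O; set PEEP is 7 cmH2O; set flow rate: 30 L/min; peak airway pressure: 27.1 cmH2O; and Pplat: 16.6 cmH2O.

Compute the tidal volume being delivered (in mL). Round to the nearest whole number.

510

Vt = Cstat × (Pplat − PEEP) = 53.1 × (16.6 − 7) = 53.1 × 9.6 = 509.76 mL.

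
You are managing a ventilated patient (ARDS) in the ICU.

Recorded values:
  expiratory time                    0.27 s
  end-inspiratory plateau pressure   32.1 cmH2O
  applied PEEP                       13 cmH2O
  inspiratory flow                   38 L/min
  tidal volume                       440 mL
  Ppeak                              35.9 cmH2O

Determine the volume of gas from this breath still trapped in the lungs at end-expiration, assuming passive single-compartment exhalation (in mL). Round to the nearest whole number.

62

Flow: 38 L/min ÷ 60 = 0.6333 L/s.
R = (PIP − Pplat)/V̇ = (35.9 − 32.1) / 0.6333 = 3.8/0.6333 = 6.0 cmH2O·s/L.
C = Vt/(Pplat − PEEP) = 440.0 / (32.1 − 13) = 440.0/19.1 = 23.037 mL/cmH2O.
τ = R × C = 6.0 × 0.02304 L/cmH2O = 0.1382 s.
Fraction remaining = e^(−Te/τ) = e^(−0.27/0.1382) = 0.1418.
Trapped volume = 440.0 × 0.1418 = 62.392 mL.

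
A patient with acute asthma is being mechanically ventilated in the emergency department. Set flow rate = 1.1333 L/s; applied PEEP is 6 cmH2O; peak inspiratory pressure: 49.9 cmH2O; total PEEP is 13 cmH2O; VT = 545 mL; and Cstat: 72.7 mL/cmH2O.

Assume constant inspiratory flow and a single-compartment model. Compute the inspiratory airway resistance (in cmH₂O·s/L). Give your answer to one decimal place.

Total PEEP = 13 cmH2O (set 6 + intrinsic 7); this is the baseline alveolar pressure.
Equation of motion (constant flow): PIP = Vt/C + R·V̇ + PEEP.
R·V̇ = PIP − Vt/C − PEEP = 49.9 − 545/72.7 − 13 = 49.9 − 7.497 − 13 = 29.403 cmH2O.
R = 29.403 / 1.1333 = 25.945 cmH2O·s/L.

25.9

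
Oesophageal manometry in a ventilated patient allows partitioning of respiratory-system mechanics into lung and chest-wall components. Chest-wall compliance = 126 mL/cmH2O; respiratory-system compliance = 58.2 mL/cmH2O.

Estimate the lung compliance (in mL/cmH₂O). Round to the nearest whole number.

1/CL = 1/Crs − 1/Ccw.
1/CL = 1/58.2 − 1/126 = 0.009246.
CL = 108.15 mL/cmH2O.

108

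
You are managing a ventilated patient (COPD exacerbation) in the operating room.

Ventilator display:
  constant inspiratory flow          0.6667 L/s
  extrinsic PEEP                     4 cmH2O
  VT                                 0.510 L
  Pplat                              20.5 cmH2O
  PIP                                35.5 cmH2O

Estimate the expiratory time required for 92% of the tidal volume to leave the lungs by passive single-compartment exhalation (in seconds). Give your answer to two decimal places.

1.76

R = (PIP − Pplat)/V̇ = (35.5 − 20.5) / 0.6667 = 15.0/0.6667 = 22.499 cmH2O·s/L.
C = Vt/(Pplat − PEEP) = 510.0 / (20.5 − 4) = 510.0/16.5 = 30.909 mL/cmH2O.
τ = R × C = 22.499 × 0.03091 L/cmH2O = 0.6954 s.
t = −τ·ln(1 − 0.92) = −0.6954·ln(0.08) = 1.756 s.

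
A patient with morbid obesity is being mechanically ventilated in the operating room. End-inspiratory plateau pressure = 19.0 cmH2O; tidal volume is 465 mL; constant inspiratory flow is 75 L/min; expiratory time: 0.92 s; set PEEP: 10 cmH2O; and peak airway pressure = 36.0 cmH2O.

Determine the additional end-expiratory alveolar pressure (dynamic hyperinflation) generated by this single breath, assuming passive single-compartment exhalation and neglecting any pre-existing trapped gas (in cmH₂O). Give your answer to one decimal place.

Flow: 75 L/min ÷ 60 = 1.25 L/s.
R = (PIP − Pplat)/V̇ = (36.0 − 19.0) / 1.25 = 17.0/1.25 = 13.6 cmH2O·s/L.
C = Vt/(Pplat − PEEP) = 465.0 / (19.0 − 10) = 465.0/9.0 = 51.667 mL/cmH2O.
τ = R × C = 13.6 × 0.05167 L/cmH2O = 0.7027 s.
Fraction remaining = e^(−Te/τ) = e^(−0.92/0.7027) = 0.27; trapped volume = 465.0 × 0.27 = 125.55 mL.
Additional alveolar pressure from trapping ≈ V_trapped / C = 125.55 / 51.667 = 2.43 cmH2O.

2.4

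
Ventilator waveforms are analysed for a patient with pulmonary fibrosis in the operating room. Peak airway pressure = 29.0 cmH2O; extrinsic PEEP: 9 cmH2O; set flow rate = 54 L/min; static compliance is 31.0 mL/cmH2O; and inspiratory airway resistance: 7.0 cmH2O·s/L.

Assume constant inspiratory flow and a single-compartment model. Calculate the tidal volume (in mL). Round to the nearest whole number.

425

Flow: 54 L/min ÷ 60 = 0.9 L/s.
Equation of motion (constant flow): PIP = Vt/C + R·V̇ + PEEP.
Vt/C = PIP − R·V̇ − PEEP = 29.0 − 6.3 − 9 = 13.7 cmH2O.
Vt = C × 13.7 = 31.0 × 13.7 = 424.7 mL.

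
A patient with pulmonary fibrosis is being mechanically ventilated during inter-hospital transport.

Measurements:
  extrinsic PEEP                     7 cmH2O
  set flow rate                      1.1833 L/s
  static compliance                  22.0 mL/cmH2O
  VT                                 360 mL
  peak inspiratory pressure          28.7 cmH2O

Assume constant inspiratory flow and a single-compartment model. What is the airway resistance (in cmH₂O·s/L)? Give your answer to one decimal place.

Equation of motion (constant flow): PIP = Vt/C + R·V̇ + PEEP.
R·V̇ = PIP − Vt/C − PEEP = 28.7 − 360/22.0 − 7 = 28.7 − 16.364 − 7 = 5.336 cmH2O.
R = 5.336 / 1.1833 = 4.509 cmH2O·s/L.

4.5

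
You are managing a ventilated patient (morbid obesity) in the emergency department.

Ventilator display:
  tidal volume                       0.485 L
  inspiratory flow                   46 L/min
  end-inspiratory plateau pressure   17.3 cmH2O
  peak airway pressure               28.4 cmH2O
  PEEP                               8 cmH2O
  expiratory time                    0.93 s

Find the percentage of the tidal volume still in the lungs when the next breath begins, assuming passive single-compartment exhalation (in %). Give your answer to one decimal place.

29.2

Flow: 46 L/min ÷ 60 = 0.7667 L/s.
R = (PIP − Pplat)/V̇ = (28.4 − 17.3) / 0.7667 = 11.1/0.7667 = 14.478 cmH2O·s/L.
C = Vt/(Pplat − PEEP) = 485.0 / (17.3 − 8) = 485.0/9.3 = 52.151 mL/cmH2O.
τ = R × C = 14.478 × 0.05215 L/cmH2O = 0.755 s.
Fraction remaining at end-expiration = e^(−Te/τ) = e^(−0.93/0.755) = 0.2918 → 29.18%.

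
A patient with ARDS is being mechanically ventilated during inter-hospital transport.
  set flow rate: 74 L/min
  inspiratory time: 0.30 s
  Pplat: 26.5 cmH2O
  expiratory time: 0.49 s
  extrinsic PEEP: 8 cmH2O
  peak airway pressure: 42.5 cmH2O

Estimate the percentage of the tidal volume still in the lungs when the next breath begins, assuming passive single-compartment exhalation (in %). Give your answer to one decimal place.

15.1

Flow: 74 L/min ÷ 60 = 1.2333 L/s.
Vt = flow × Ti = 1.2333 L/s × 0.30 s × 1000 mL/L = 369.99 mL.
R = (PIP − Pplat)/V̇ = (42.5 − 26.5) / 1.2333 = 16.0/1.2333 = 12.973 cmH2O·s/L.
C = Vt/(Pplat − PEEP) = 369.99 / (26.5 − 8) = 369.99/18.5 = 19.999 mL/cmH2O.
τ = R × C = 12.973 × 0.02 L/cmH2O = 0.2595 s.
Fraction remaining at end-expiration = e^(−Te/τ) = e^(−0.49/0.2595) = 0.1513 → 15.13%.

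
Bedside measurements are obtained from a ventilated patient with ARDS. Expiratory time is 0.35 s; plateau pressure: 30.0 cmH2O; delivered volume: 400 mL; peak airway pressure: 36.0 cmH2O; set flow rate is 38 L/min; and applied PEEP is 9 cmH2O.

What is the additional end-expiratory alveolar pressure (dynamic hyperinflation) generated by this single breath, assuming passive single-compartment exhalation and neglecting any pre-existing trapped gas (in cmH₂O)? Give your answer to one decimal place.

3.0

Flow: 38 L/min ÷ 60 = 0.6333 L/s.
R = (PIP − Pplat)/V̇ = (36.0 − 30.0) / 0.6333 = 6.0/0.6333 = 9.474 cmH2O·s/L.
C = Vt/(Pplat − PEEP) = 400.0 / (30.0 − 9) = 400.0/21.0 = 19.048 mL/cmH2O.
τ = R × C = 9.474 × 0.01905 L/cmH2O = 0.1805 s.
Fraction remaining = e^(−Te/τ) = e^(−0.35/0.1805) = 0.1438; trapped volume = 400.0 × 0.1438 = 57.52 mL.
Additional alveolar pressure from trapping ≈ V_trapped / C = 57.52 / 19.048 = 3.02 cmH2O.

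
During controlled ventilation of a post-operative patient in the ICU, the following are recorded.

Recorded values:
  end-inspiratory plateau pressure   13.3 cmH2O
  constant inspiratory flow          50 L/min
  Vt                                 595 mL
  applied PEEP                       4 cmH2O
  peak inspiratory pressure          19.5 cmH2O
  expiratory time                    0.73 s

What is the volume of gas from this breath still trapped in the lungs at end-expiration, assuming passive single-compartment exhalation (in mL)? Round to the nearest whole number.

Flow: 50 L/min ÷ 60 = 0.8333 L/s.
R = (PIP − Pplat)/V̇ = (19.5 − 13.3) / 0.8333 = 6.2/0.8333 = 7.44 cmH2O·s/L.
C = Vt/(Pplat − PEEP) = 595.0 / (13.3 − 4) = 595.0/9.3 = 63.978 mL/cmH2O.
τ = R × C = 7.44 × 0.06398 L/cmH2O = 0.476 s.
Fraction remaining = e^(−Te/τ) = e^(−0.73/0.476) = 0.2158.
Trapped volume = 595.0 × 0.2158 = 128.4 mL.

128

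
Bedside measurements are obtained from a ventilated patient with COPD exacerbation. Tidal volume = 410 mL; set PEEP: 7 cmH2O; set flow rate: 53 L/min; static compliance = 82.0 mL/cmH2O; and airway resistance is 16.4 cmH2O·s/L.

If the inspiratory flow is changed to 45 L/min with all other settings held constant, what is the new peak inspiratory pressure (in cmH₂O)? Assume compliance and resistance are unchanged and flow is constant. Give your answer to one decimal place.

24.3

Flow: 53 L/min ÷ 60 = 0.8833 L/s.
New flow: 45 L/min ÷ 60 = 0.75 L/s.
PIP = Vt/C + R·V̇ + PEEP (constant-flow equation of motion).
Only the resistive term changes: ΔPIP = R × ΔV̇ = 16.4 × (0.75 − 0.8833) = 16.4 × -0.1333 = -2.186 cmH2O.
Original PIP = 410/82.0 + 16.4×0.8833 + 7 = 26.486 cmH2O; new PIP = 26.486 + (-2.186) = 24.3 cmH2O.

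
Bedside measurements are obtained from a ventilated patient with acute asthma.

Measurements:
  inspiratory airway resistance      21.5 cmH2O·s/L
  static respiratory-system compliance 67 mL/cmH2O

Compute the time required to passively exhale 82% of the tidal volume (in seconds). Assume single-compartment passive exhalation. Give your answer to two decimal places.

τ = R × C = 21.5 × 67 mL/cmH2O = 21.5 × 0.067 L/cmH2O = 1.441 s.
Exhaled fraction f = 1 − e^(−t/τ) → t = −τ·ln(1 − f) = −1.441·ln(0.18) = 2.471 s.

2.47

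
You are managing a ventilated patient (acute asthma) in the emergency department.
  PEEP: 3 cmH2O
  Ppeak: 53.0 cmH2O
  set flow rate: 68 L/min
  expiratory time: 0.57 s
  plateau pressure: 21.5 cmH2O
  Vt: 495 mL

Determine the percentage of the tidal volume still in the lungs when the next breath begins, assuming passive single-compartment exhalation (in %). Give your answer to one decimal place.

46.5

Flow: 68 L/min ÷ 60 = 1.1333 L/s.
R = (PIP − Pplat)/V̇ = (53.0 − 21.5) / 1.1333 = 31.5/1.1333 = 27.795 cmH2O·s/L.
C = Vt/(Pplat − PEEP) = 495.0 / (21.5 − 3) = 495.0/18.5 = 26.757 mL/cmH2O.
τ = R × C = 27.795 × 0.02676 L/cmH2O = 0.7438 s.
Fraction remaining at end-expiration = e^(−Te/τ) = e^(−0.57/0.7438) = 0.4647 → 46.47%.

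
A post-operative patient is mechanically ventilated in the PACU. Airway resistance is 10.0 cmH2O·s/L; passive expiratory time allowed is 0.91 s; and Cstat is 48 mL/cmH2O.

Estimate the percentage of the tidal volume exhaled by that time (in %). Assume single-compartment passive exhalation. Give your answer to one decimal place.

τ = R × C = 10.0 × 48 mL/cmH2O = 10.0 × 0.048 L/cmH2O = 0.48 s.
Passive exhalation: V(t)/V₀ = e^(−t/τ) = e^(−0.91/0.48) = 0.1502.
Fraction exhaled = 1 − 0.1502 = 0.8498 → 84.98%.

85.0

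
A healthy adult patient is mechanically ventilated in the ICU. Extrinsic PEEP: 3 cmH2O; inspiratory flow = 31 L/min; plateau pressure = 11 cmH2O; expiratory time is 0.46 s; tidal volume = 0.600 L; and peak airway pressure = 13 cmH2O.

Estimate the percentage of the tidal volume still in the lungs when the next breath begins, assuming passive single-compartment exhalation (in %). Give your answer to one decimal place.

20.5

Flow: 31 L/min ÷ 60 = 0.5167 L/s.
R = (PIP − Pplat)/V̇ = (13 − 11) / 0.5167 = 2.0/0.5167 = 3.871 cmH2O·s/L.
C = Vt/(Pplat − PEEP) = 600.0 / (11 − 3) = 600.0/8.0 = 75.0 mL/cmH2O.
τ = R × C = 3.871 × 0.075 L/cmH2O = 0.2903 s.
Fraction remaining at end-expiration = e^(−Te/τ) = e^(−0.46/0.2903) = 0.205 → 20.5%.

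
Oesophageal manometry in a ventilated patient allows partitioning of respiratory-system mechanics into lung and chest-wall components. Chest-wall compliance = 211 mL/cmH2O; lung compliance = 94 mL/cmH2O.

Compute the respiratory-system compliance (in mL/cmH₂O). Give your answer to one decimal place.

65.0

Lung and chest wall are elastances in series: 1/Crs = 1/CL + 1/Ccw.
1/Crs = 1/94 + 1/211 = 0.01538.
Crs = 65.02 mL/cmH2O.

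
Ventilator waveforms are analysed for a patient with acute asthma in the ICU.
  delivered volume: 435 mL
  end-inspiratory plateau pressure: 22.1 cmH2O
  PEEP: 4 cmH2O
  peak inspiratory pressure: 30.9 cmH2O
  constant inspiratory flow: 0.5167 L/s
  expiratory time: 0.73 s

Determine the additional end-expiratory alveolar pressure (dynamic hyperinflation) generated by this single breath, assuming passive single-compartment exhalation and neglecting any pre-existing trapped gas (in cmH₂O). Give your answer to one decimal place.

3.0

R = (PIP − Pplat)/V̇ = (30.9 − 22.1) / 0.5167 = 8.8/0.5167 = 17.031 cmH2O·s/L.
C = Vt/(Pplat − PEEP) = 435.0 / (22.1 − 4) = 435.0/18.1 = 24.033 mL/cmH2O.
τ = R × C = 17.031 × 0.02403 L/cmH2O = 0.4093 s.
Fraction remaining = e^(−Te/τ) = e^(−0.73/0.4093) = 0.168; trapped volume = 435.0 × 0.168 = 73.08 mL.
Additional alveolar pressure from trapping ≈ V_trapped / C = 73.08 / 24.033 = 3.041 cmH2O.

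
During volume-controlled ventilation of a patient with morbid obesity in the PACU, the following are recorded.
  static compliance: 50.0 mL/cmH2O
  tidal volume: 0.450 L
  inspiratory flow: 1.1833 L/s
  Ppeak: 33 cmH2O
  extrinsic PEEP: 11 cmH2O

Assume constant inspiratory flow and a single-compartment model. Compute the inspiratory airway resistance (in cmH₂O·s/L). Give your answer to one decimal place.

Equation of motion (constant flow): PIP = Vt/C + R·V̇ + PEEP.
R·V̇ = PIP − Vt/C − PEEP = 33 − 450/50.0 − 11 = 33 − 9.0 − 11 = 13.0 cmH2O.
R = 13.0 / 1.1833 = 10.986 cmH2O·s/L.

11.0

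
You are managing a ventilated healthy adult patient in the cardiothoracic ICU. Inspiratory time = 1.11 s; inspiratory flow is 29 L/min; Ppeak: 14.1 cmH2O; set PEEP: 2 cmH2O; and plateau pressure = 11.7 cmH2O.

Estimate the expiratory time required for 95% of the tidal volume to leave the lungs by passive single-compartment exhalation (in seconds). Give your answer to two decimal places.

0.82

Flow: 29 L/min ÷ 60 = 0.4833 L/s.
Vt = flow × Ti = 0.4833 L/s × 1.11 s × 1000 mL/L = 536.46 mL.
R = (PIP − Pplat)/V̇ = (14.1 − 11.7) / 0.4833 = 2.4/0.4833 = 4.966 cmH2O·s/L.
C = Vt/(Pplat − PEEP) = 536.46 / (11.7 − 2) = 536.46/9.7 = 55.305 mL/cmH2O.
τ = R × C = 4.966 × 0.05531 L/cmH2O = 0.2747 s.
t = −τ·ln(1 − 0.95) = −0.2747·ln(0.05) = 0.8229 s.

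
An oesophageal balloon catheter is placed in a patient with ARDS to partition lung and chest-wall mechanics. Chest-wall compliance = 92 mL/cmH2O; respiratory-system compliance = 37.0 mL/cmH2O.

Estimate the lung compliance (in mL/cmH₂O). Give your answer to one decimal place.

61.9

1/CL = 1/Crs − 1/Ccw.
1/CL = 1/37.0 − 1/92 = 0.01616.
CL = 61.881 mL/cmH2O.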